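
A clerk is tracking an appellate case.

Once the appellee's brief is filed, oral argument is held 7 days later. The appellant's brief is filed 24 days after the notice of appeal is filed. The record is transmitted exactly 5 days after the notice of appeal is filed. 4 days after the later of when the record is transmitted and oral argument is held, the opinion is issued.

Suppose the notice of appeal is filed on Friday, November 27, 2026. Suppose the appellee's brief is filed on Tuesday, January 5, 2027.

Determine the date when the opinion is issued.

Saturday, January 16, 2027

The notice of appeal is filed: Nov 27, 2026.
The record is transmitted: Nov 27, 2026 + 5 days = Dec 2, 2026.
The appellee's brief is filed: Jan 5, 2027.
Oral argument is held: Jan 5, 2027 + 7 days = Jan 12, 2027.
Both prerequisites met — the record is transmitted (Dec 2, 2026), oral argument is held (Jan 12, 2027); the later is Jan 12, 2027.
The opinion is issued: Jan 12, 2027 + 4 days = Jan 16, 2027.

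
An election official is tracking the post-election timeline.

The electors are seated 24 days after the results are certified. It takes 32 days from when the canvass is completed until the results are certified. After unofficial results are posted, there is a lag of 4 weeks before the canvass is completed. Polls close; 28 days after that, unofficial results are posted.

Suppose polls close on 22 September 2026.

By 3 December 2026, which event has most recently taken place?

The canvass is completed

Polls close: Sep 22, 2026.
Unofficial results are posted: Sep 22, 2026 + 28 days = Oct 20, 2026.
The canvass is completed: Oct 20, 2026 + 4 weeks = Nov 17, 2026.
The results are certified: Nov 17, 2026 + 32 days = Dec 19, 2026.
The electors are seated: Dec 19, 2026 + 24 days = Jan 12, 2027.
Dec 3, 2026 falls between when the canvass is completed (Nov 17, 2026) and when the results are certified (Dec 19, 2026).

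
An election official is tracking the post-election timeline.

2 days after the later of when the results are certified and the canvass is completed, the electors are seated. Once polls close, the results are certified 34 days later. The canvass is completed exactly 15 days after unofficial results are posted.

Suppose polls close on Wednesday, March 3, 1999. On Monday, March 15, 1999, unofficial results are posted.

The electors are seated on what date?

Thursday, April 8, 1999

Polls close: Mar 3, 1999.
The results are certified: Mar 3, 1999 + 34 days = Apr 6, 1999.
Unofficial results are posted: Mar 15, 1999.
The canvass is completed: Mar 15, 1999 + 15 days = Mar 30, 1999.
Both prerequisites met — the results are certified (Apr 6, 1999), the canvass is completed (Mar 30, 1999); the later is Apr 6, 1999.
The electors are seated: Apr 6, 1999 + 2 days = Apr 8, 1999.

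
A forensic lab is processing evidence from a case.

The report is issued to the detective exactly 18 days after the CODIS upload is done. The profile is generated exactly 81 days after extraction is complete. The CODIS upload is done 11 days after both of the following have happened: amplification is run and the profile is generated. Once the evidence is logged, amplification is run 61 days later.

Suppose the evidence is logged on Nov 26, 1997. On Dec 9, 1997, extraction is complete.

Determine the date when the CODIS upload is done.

Mar 11, 1998

The evidence is logged: Nov 26, 1997.
Amplification is run: Nov 26, 1997 + 61 days = Jan 26, 1998.
Extraction is complete: Dec 9, 1997.
The profile is generated: Dec 9, 1997 + 81 days = Feb 28, 1998.
Both prerequisites met — amplification is run (Jan 26, 1998), the profile is generated (Feb 28, 1998); the later is Feb 28, 1998.
The CODIS upload is done: Feb 28, 1998 + 11 days = Mar 11, 1998.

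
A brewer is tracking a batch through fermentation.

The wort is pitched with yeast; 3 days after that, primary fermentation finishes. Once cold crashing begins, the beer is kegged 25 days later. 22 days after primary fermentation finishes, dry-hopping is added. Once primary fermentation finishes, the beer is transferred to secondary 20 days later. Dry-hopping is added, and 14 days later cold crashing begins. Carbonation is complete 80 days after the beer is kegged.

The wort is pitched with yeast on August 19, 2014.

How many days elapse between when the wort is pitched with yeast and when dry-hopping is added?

25 days

Causal path: the wort is pitched with yeast → primary fermentation finishes → dry-hopping is added.
Total delay along the path: 3 + 22 = 25 days.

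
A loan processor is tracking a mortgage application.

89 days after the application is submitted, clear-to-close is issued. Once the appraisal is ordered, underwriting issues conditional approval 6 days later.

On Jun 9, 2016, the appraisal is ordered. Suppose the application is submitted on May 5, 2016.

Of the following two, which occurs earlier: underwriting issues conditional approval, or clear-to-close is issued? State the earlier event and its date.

The appraisal is ordered: Jun 9, 2016.
Underwriting issues conditional approval: Jun 9, 2016 + 6 days = Jun 15, 2016.
The application is submitted: May 5, 2016.
Clear-to-close is issued: May 5, 2016 + 89 days = Aug 2, 2016.
Comparing: underwriting issues conditional approval on Jun 15, 2016 vs clear-to-close is issued on Aug 2, 2016. Earlier: underwriting issues conditional approval.

Underwriting issues conditional approval — Jun 15, 2016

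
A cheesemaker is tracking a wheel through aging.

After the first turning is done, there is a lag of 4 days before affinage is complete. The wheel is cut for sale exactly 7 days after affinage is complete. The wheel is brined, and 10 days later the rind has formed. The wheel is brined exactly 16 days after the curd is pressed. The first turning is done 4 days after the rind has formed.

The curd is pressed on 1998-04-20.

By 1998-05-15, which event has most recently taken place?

The curd is pressed: Apr 20, 1998.
The wheel is brined: Apr 20, 1998 + 16 days = May 6, 1998.
The rind has formed: May 6, 1998 + 10 days = May 16, 1998.
The first turning is done: May 16, 1998 + 4 days = May 20, 1998.
Affinage is complete: May 20, 1998 + 4 days = May 24, 1998.
The wheel is cut for sale: May 24, 1998 + 7 days = May 31, 1998.
May 15, 1998 falls between when the wheel is brined (May 6, 1998) and when the rind has formed (May 16, 1998).

The wheel is brined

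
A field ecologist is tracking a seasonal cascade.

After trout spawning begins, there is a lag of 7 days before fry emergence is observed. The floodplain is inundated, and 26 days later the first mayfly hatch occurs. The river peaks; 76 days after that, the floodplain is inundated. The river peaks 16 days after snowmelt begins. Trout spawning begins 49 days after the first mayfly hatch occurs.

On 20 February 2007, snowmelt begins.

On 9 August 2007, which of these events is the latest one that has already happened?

Snowmelt begins: Feb 20, 2007.
The river peaks: Feb 20, 2007 + 16 days = Mar 8, 2007.
The floodplain is inundated: Mar 8, 2007 + 76 days = May 23, 2007.
The first mayfly hatch occurs: May 23, 2007 + 26 days = Jun 18, 2007.
Trout spawning begins: Jun 18, 2007 + 49 days = Aug 6, 2007.
Fry emergence is observed: Aug 6, 2007 + 7 days = Aug 13, 2007.
Aug 9, 2007 falls between when trout spawning begins (Aug 6, 2007) and when fry emergence is observed (Aug 13, 2007).

Trout spawning begins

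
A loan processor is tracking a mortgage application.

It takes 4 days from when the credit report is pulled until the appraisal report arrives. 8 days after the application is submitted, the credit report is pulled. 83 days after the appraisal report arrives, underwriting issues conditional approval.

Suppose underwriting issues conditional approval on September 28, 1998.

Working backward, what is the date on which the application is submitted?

Underwriting issues conditional approval: Sep 28, 1998.
The appraisal report arrives: Sep 28, 1998 − 83 days = Jul 7, 1998.
The credit report is pulled: Jul 7, 1998 − 4 days = Jul 3, 1998.
The application is submitted: Jul 3, 1998 − 8 days = Jun 25, 1998.

June 25, 1998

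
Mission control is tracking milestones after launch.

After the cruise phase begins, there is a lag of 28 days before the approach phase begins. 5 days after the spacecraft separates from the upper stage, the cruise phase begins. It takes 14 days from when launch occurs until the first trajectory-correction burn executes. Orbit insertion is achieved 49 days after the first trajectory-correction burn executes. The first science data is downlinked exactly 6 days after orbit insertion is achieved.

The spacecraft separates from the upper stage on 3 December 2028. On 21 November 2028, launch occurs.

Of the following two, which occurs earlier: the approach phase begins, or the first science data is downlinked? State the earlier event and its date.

The spacecraft separates from the upper stage: Dec 3, 2028.
The cruise phase begins: Dec 3, 2028 + 5 days = Dec 8, 2028.
The approach phase begins: Dec 8, 2028 + 28 days = Jan 5, 2029.
Launch occurs: Nov 21, 2028.
The first trajectory-correction burn executes: Nov 21, 2028 + 14 days = Dec 5, 2028.
Orbit insertion is achieved: Dec 5, 2028 + 49 days = Jan 23, 2029.
The first science data is downlinked: Jan 23, 2029 + 6 days = Jan 29, 2029.
Comparing: the approach phase begins on Jan 5, 2029 vs the first science data is downlinked on Jan 29, 2029. Earlier: the approach phase begins.

The approach phase begins — 5 January 2029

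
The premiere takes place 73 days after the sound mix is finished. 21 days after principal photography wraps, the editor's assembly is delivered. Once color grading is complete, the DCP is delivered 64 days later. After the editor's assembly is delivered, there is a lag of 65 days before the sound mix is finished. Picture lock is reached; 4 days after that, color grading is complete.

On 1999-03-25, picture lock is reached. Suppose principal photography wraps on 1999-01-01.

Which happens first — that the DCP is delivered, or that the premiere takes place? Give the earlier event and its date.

The DCP is delivered — 1999-06-01

Picture lock is reached: Mar 25, 1999.
Color grading is complete: Mar 25, 1999 + 4 days = Mar 29, 1999.
The DCP is delivered: Mar 29, 1999 + 64 days = Jun 1, 1999.
Principal photography wraps: Jan 1, 1999.
The editor's assembly is delivered: Jan 1, 1999 + 21 days = Jan 22, 1999.
The sound mix is finished: Jan 22, 1999 + 65 days = Mar 28, 1999.
The premiere takes place: Mar 28, 1999 + 73 days = Jun 9, 1999.
Comparing: the DCP is delivered on Jun 1, 1999 vs the premiere takes place on Jun 9, 1999. Earlier: the DCP is delivered.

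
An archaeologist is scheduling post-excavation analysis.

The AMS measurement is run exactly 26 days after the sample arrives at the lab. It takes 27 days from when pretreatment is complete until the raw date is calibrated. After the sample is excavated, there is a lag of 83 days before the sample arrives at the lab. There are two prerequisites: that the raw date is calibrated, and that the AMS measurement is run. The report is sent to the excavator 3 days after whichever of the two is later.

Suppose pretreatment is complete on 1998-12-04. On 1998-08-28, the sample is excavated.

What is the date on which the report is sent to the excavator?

1999-01-03

Pretreatment is complete: Dec 4, 1998.
The raw date is calibrated: Dec 4, 1998 + 27 days = Dec 31, 1998.
The sample is excavated: Aug 28, 1998.
The sample arrives at the lab: Aug 28, 1998 + 83 days = Nov 19, 1998.
The AMS measurement is run: Nov 19, 1998 + 26 days = Dec 15, 1998.
Both prerequisites met — the raw date is calibrated (Dec 31, 1998), the AMS measurement is run (Dec 15, 1998); the later is Dec 31, 1998.
The report is sent to the excavator: Dec 31, 1998 + 3 days = Jan 3, 1999.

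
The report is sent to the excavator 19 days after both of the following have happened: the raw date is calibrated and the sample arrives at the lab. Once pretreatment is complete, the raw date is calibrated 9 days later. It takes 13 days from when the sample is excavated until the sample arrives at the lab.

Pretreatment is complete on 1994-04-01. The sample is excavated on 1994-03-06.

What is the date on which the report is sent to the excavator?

Pretreatment is complete: Apr 1, 1994.
The raw date is calibrated: Apr 1, 1994 + 9 days = Apr 10, 1994.
The sample is excavated: Mar 6, 1994.
The sample arrives at the lab: Mar 6, 1994 + 13 days = Mar 19, 1994.
Both prerequisites met — the raw date is calibrated (Apr 10, 1994), the sample arrives at the lab (Mar 19, 1994); the later is Apr 10, 1994.
The report is sent to the excavator: Apr 10, 1994 + 19 days = Apr 29, 1994.

1994-04-29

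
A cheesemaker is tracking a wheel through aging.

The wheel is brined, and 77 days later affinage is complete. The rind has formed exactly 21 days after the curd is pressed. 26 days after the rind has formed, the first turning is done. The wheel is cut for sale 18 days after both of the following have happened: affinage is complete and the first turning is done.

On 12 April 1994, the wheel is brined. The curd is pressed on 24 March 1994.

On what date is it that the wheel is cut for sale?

The wheel is brined: Apr 12, 1994.
Affinage is complete: Apr 12, 1994 + 77 days = Jun 28, 1994.
The curd is pressed: Mar 24, 1994.
The rind has formed: Mar 24, 1994 + 21 days = Apr 14, 1994.
The first turning is done: Apr 14, 1994 + 26 days = May 10, 1994.
Both prerequisites met — affinage is complete (Jun 28, 1994), the first turning is done (May 10, 1994); the later is Jun 28, 1994.
The wheel is cut for sale: Jun 28, 1994 + 18 days = Jul 16, 1994.

16 July 1994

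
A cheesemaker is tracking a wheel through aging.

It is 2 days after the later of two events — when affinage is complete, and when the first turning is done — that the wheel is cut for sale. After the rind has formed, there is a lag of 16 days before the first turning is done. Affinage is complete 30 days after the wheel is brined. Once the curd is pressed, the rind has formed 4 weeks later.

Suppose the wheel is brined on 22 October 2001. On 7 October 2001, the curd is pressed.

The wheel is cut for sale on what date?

The wheel is brined: Oct 22, 2001.
Affinage is complete: Oct 22, 2001 + 30 days = Nov 21, 2001.
The curd is pressed: Oct 7, 2001.
The rind has formed: Oct 7, 2001 + 4 weeks = Nov 4, 2001.
The first turning is done: Nov 4, 2001 + 16 days = Nov 20, 2001.
Both prerequisites met — affinage is complete (Nov 21, 2001), the first turning is done (Nov 20, 2001); the later is Nov 21, 2001.
The wheel is cut for sale: Nov 21, 2001 + 2 days = Nov 23, 2001.

23 November 2001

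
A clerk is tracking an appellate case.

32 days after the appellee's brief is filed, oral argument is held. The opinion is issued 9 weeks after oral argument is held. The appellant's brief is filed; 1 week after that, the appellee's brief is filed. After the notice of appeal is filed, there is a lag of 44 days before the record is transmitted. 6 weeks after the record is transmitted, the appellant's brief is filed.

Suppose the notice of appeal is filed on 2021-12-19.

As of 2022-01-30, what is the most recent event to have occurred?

The notice of appeal is filed: Dec 19, 2021.
The record is transmitted: Dec 19, 2021 + 44 days = Feb 1, 2022.
The appellant's brief is filed: Feb 1, 2022 + 6 weeks = Mar 15, 2022.
The appellee's brief is filed: Mar 15, 2022 + 1 week = Mar 22, 2022.
Oral argument is held: Mar 22, 2022 + 32 days = Apr 23, 2022.
The opinion is issued: Apr 23, 2022 + 9 weeks = Jun 25, 2022.
Jan 30, 2022 falls between when the notice of appeal is filed (Dec 19, 2021) and when the record is transmitted (Feb 1, 2022).

The notice of appeal is filed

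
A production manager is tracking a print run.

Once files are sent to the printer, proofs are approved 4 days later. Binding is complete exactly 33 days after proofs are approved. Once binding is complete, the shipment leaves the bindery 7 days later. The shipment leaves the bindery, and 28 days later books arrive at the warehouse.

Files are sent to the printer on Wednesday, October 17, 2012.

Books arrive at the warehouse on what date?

Files are sent to the printer: Oct 17, 2012.
Proofs are approved: Oct 17, 2012 + 4 days = Oct 21, 2012.
Binding is complete: Oct 21, 2012 + 33 days = Nov 23, 2012.
The shipment leaves the bindery: Nov 23, 2012 + 7 days = Nov 30, 2012.
Books arrive at the warehouse: Nov 30, 2012 + 28 days = Dec 28, 2012.

Friday, December 28, 2012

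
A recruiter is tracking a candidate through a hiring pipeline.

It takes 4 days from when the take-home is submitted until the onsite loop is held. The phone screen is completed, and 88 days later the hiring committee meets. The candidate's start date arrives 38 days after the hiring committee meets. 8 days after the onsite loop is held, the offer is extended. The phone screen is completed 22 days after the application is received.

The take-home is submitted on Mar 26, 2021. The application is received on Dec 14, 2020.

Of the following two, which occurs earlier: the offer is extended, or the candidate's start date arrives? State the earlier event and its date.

The offer is extended — Apr 7, 2021

The take-home is submitted: Mar 26, 2021.
The onsite loop is held: Mar 26, 2021 + 4 days = Mar 30, 2021.
The offer is extended: Mar 30, 2021 + 8 days = Apr 7, 2021.
The application is received: Dec 14, 2020.
The phone screen is completed: Dec 14, 2020 + 22 days = Jan 5, 2021.
The hiring committee meets: Jan 5, 2021 + 88 days = Apr 3, 2021.
The candidate's start date arrives: Apr 3, 2021 + 38 days = May 11, 2021.
Comparing: the offer is extended on Apr 7, 2021 vs the candidate's start date arrives on May 11, 2021. Earlier: the offer is extended.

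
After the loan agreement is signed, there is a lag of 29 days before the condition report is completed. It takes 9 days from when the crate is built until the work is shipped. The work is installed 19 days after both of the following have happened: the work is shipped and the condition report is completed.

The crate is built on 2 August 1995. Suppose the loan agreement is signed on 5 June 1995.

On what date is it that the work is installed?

The crate is built: Aug 2, 1995.
The work is shipped: Aug 2, 1995 + 9 days = Aug 11, 1995.
The loan agreement is signed: Jun 5, 1995.
The condition report is completed: Jun 5, 1995 + 29 days = Jul 4, 1995.
Both prerequisites met — the work is shipped (Aug 11, 1995), the condition report is completed (Jul 4, 1995); the later is Aug 11, 1995.
The work is installed: Aug 11, 1995 + 19 days = Aug 30, 1995.

30 August 1995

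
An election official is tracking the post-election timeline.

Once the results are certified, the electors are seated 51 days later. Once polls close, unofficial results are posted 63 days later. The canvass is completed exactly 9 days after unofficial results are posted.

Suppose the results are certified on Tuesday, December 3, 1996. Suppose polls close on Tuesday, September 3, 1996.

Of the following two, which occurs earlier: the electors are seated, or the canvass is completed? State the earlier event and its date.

The results are certified: Dec 3, 1996.
The electors are seated: Dec 3, 1996 + 51 days = Jan 23, 1997.
Polls close: Sep 3, 1996.
Unofficial results are posted: Sep 3, 1996 + 63 days = Nov 5, 1996.
The canvass is completed: Nov 5, 1996 + 9 days = Nov 14, 1996.
Comparing: the electors are seated on Jan 23, 1997 vs the canvass is completed on Nov 14, 1996. Earlier: the canvass is completed.

The canvass is completed — Thursday, November 14, 1996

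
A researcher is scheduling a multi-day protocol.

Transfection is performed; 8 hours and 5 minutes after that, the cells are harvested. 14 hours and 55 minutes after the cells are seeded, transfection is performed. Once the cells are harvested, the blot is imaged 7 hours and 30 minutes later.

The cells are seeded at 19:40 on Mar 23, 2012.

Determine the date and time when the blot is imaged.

The cells are seeded: 19:40 Mar 23, 2012.
Transfection is performed: 19:40 Mar 23, 2012 + 14h55m = 10:35 Mar 24, 2012.
The cells are harvested: 10:35 Mar 24, 2012 + 8h05m = 18:40 Mar 24, 2012.
The blot is imaged: 18:40 Mar 24, 2012 + 7h30m = 02:10 Mar 25, 2012.

02:10 on Mar 25, 2012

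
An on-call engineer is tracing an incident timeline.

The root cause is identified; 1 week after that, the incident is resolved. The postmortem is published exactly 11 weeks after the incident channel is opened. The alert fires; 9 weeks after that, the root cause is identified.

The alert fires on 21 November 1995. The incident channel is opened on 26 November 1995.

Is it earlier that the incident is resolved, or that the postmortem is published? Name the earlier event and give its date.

The incident is resolved — 30 January 1996

The alert fires: Nov 21, 1995.
The root cause is identified: Nov 21, 1995 + 9 weeks = Jan 23, 1996.
The incident is resolved: Jan 23, 1996 + 1 week = Jan 30, 1996.
The incident channel is opened: Nov 26, 1995.
The postmortem is published: Nov 26, 1995 + 11 weeks = Feb 11, 1996.
Comparing: the incident is resolved on Jan 30, 1996 vs the postmortem is published on Feb 11, 1996. Earlier: the incident is resolved.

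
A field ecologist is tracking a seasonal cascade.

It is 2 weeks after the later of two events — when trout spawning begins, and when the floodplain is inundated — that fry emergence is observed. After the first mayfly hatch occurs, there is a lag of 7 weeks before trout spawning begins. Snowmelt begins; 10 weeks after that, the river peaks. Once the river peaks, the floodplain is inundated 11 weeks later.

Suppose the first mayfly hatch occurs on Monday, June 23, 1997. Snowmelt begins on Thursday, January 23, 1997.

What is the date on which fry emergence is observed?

Monday, August 25, 1997

The first mayfly hatch occurs: Jun 23, 1997.
Trout spawning begins: Jun 23, 1997 + 7 weeks = Aug 11, 1997.
Snowmelt begins: Jan 23, 1997.
The river peaks: Jan 23, 1997 + 10 weeks = Apr 3, 1997.
The floodplain is inundated: Apr 3, 1997 + 11 weeks = Jun 19, 1997.
Both prerequisites met — trout spawning begins (Aug 11, 1997), the floodplain is inundated (Jun 19, 1997); the later is Aug 11, 1997.
Fry emergence is observed: Aug 11, 1997 + 2 weeks = Aug 25, 1997.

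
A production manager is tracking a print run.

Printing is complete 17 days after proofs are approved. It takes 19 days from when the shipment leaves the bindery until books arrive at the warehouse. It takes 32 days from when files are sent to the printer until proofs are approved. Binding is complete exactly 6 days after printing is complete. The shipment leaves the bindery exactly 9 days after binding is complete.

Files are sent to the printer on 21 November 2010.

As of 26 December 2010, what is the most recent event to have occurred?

Proofs are approved

Files are sent to the printer: Nov 21, 2010.
Proofs are approved: Nov 21, 2010 + 32 days = Dec 23, 2010.
Printing is complete: Dec 23, 2010 + 17 days = Jan 9, 2011.
Binding is complete: Jan 9, 2011 + 6 days = Jan 15, 2011.
The shipment leaves the bindery: Jan 15, 2011 + 9 days = Jan 24, 2011.
Books arrive at the warehouse: Jan 24, 2011 + 19 days = Feb 12, 2011.
Dec 26, 2010 falls between when proofs are approved (Dec 23, 2010) and when printing is complete (Jan 9, 2011).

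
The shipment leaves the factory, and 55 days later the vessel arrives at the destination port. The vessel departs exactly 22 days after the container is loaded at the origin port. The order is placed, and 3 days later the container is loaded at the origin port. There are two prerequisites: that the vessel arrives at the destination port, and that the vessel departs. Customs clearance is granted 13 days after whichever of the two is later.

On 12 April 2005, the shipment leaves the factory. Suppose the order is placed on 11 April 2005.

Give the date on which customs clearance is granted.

19 June 2005

The shipment leaves the factory: Apr 12, 2005.
The vessel arrives at the destination port: Apr 12, 2005 + 55 days = Jun 6, 2005.
The order is placed: Apr 11, 2005.
The container is loaded at the origin port: Apr 11, 2005 + 3 days = Apr 14, 2005.
The vessel departs: Apr 14, 2005 + 22 days = May 6, 2005.
Both prerequisites met — the vessel arrives at the destination port (Jun 6, 2005), the vessel departs (May 6, 2005); the later is Jun 6, 2005.
Customs clearance is granted: Jun 6, 2005 + 13 days = Jun 19, 2005.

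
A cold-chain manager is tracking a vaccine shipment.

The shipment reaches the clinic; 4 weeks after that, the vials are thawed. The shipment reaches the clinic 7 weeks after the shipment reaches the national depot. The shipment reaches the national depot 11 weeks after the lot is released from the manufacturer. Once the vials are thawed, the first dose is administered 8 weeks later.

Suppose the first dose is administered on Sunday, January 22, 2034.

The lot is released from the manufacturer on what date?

Sunday, June 26, 2033

The first dose is administered: Jan 22, 2034.
The vials are thawed: Jan 22, 2034 − 8 weeks = Nov 27, 2033.
The shipment reaches the clinic: Nov 27, 2033 − 4 weeks = Oct 30, 2033.
The shipment reaches the national depot: Oct 30, 2033 − 7 weeks = Sep 11, 2033.
The lot is released from the manufacturer: Sep 11, 2033 − 11 weeks = Jun 26, 2033.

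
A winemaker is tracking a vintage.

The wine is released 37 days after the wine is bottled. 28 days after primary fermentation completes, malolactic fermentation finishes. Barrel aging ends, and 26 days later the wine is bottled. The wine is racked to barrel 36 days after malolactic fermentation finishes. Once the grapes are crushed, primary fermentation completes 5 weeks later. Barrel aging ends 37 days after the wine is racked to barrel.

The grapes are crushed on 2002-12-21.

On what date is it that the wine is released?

2003-07-08

The grapes are crushed: Dec 21, 2002.
Primary fermentation completes: Dec 21, 2002 + 5 weeks = Jan 25, 2003.
Malolactic fermentation finishes: Jan 25, 2003 + 28 days = Feb 22, 2003.
The wine is racked to barrel: Feb 22, 2003 + 36 days = Mar 30, 2003.
Barrel aging ends: Mar 30, 2003 + 37 days = May 6, 2003.
The wine is bottled: May 6, 2003 + 26 days = Jun 1, 2003.
The wine is released: Jun 1, 2003 + 37 days = Jul 8, 2003.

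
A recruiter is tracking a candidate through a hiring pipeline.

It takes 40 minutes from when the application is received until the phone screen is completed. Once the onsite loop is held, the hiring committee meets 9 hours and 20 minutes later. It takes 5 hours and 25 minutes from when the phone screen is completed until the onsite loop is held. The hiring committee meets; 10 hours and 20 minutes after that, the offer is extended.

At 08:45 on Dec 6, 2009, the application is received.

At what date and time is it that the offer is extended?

The application is received: 08:45 Dec 6, 2009.
The phone screen is completed: 08:45 Dec 6, 2009 + 40m = 09:25 Dec 6, 2009.
The onsite loop is held: 09:25 Dec 6, 2009 + 5h25m = 14:50 Dec 6, 2009.
The hiring committee meets: 14:50 Dec 6, 2009 + 9h20m = 00:10 Dec 7, 2009.
The offer is extended: 00:10 Dec 7, 2009 + 10h20m = 10:30 Dec 7, 2009.

10:30 on Dec 7, 2009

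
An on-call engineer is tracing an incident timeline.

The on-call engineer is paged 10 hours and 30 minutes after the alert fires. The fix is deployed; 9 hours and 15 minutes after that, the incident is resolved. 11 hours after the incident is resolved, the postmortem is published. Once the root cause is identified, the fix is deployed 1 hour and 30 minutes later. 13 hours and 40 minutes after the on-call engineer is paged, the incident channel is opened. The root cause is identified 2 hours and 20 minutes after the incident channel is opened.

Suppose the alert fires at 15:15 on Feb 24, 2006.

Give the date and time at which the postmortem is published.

The alert fires: 15:15 Feb 24, 2006.
The on-call engineer is paged: 15:15 Feb 24, 2006 + 10h30m = 01:45 Feb 25, 2006.
The incident channel is opened: 01:45 Feb 25, 2006 + 13h40m = 15:25 Feb 25, 2006.
The root cause is identified: 15:25 Feb 25, 2006 + 2h20m = 17:45 Feb 25, 2006.
The fix is deployed: 17:45 Feb 25, 2006 + 1h30m = 19:15 Feb 25, 2006.
The incident is resolved: 19:15 Feb 25, 2006 + 9h15m = 04:30 Feb 26, 2006.
The postmortem is published: 04:30 Feb 26, 2006 + 11h = 15:30 Feb 26, 2006.

15:30 on Feb 26, 2006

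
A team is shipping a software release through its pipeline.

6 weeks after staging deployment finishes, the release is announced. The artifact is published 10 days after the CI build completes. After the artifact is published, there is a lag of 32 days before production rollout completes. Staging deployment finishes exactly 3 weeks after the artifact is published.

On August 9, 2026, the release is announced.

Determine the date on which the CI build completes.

The release is announced: Aug 9, 2026.
Staging deployment finishes: Aug 9, 2026 − 6 weeks = Jun 28, 2026.
The artifact is published: Jun 28, 2026 − 3 weeks = Jun 7, 2026.
The CI build completes: Jun 7, 2026 − 10 days = May 28, 2026.

May 28, 2026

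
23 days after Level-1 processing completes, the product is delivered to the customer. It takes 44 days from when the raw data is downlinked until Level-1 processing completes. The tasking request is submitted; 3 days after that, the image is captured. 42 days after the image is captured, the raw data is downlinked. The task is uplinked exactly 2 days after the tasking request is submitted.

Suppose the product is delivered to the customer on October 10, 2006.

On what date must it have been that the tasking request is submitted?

The product is delivered to the customer: Oct 10, 2006.
Level-1 processing completes: Oct 10, 2006 − 23 days = Sep 17, 2006.
The raw data is downlinked: Sep 17, 2006 − 44 days = Aug 4, 2006.
The image is captured: Aug 4, 2006 − 42 days = Jun 23, 2006.
The tasking request is submitted: Jun 23, 2006 − 3 days = Jun 20, 2006.

June 20, 2006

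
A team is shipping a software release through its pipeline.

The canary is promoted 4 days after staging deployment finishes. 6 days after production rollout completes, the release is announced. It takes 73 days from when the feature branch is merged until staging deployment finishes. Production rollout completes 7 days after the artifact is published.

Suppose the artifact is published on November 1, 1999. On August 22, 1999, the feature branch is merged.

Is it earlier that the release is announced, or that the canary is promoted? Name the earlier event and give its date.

The canary is promoted — November 7, 1999

The artifact is published: Nov 1, 1999.
Production rollout completes: Nov 1, 1999 + 7 days = Nov 8, 1999.
The release is announced: Nov 8, 1999 + 6 days = Nov 14, 1999.
The feature branch is merged: Aug 22, 1999.
Staging deployment finishes: Aug 22, 1999 + 73 days = Nov 3, 1999.
The canary is promoted: Nov 3, 1999 + 4 days = Nov 7, 1999.
Comparing: the release is announced on Nov 14, 1999 vs the canary is promoted on Nov 7, 1999. Earlier: the canary is promoted.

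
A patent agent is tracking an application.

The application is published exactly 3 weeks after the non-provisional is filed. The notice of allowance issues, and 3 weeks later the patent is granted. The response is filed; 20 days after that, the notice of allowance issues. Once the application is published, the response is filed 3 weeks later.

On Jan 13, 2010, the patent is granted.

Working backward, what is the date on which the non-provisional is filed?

The patent is granted: Jan 13, 2010.
The notice of allowance issues: Jan 13, 2010 − 3 weeks = Dec 23, 2009.
The response is filed: Dec 23, 2009 − 20 days = Dec 3, 2009.
The application is published: Dec 3, 2009 − 3 weeks = Nov 12, 2009.
The non-provisional is filed: Nov 12, 2009 − 3 weeks = Oct 22, 2009.

Oct 22, 2009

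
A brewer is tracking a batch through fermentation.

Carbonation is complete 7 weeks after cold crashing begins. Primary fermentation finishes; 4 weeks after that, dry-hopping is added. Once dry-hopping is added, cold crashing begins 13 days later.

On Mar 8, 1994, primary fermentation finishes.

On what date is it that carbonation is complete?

Jun 6, 1994

Primary fermentation finishes: Mar 8, 1994.
Dry-hopping is added: Mar 8, 1994 + 4 weeks = Apr 5, 1994.
Cold crashing begins: Apr 5, 1994 + 13 days = Apr 18, 1994.
Carbonation is complete: Apr 18, 1994 + 7 weeks = Jun 6, 1994.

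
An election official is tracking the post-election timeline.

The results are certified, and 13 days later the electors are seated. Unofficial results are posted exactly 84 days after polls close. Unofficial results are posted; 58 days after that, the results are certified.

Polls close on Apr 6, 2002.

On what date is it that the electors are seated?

Sep 8, 2002

Polls close: Apr 6, 2002.
Unofficial results are posted: Apr 6, 2002 + 84 days = Jun 29, 2002.
The results are certified: Jun 29, 2002 + 58 days = Aug 26, 2002.
The electors are seated: Aug 26, 2002 + 13 days = Sep 8, 2002.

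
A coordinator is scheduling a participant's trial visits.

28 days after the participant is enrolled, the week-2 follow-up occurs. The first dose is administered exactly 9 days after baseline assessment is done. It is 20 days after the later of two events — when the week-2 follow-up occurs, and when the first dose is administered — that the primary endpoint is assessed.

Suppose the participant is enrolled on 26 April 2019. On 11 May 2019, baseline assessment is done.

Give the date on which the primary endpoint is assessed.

The participant is enrolled: Apr 26, 2019.
The week-2 follow-up occurs: Apr 26, 2019 + 28 days = May 24, 2019.
Baseline assessment is done: May 11, 2019.
The first dose is administered: May 11, 2019 + 9 days = May 20, 2019.
Both prerequisites met — the week-2 follow-up occurs (May 24, 2019), the first dose is administered (May 20, 2019); the later is May 24, 2019.
The primary endpoint is assessed: May 24, 2019 + 20 days = Jun 13, 2019.

13 June 2019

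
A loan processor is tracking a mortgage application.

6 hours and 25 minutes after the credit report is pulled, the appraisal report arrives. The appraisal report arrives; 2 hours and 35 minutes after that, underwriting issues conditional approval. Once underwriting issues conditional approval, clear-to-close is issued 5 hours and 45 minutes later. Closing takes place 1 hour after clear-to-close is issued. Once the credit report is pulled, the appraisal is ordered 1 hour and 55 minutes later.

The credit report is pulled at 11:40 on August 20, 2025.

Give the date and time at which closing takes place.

03:25 on August 21, 2025

The credit report is pulled: 11:40 Aug 20, 2025.
The appraisal report arrives: 11:40 Aug 20, 2025 + 6h25m = 18:05 Aug 20, 2025.
Underwriting issues conditional approval: 18:05 Aug 20, 2025 + 2h35m = 20:40 Aug 20, 2025.
Clear-to-close is issued: 20:40 Aug 20, 2025 + 5h45m = 02:25 Aug 21, 2025.
Closing takes place: 02:25 Aug 21, 2025 + 1h = 03:25 Aug 21, 2025.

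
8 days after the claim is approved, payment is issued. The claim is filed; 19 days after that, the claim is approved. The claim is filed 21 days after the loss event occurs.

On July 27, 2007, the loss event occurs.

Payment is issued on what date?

September 13, 2007

The loss event occurs: Jul 27, 2007.
The claim is filed: Jul 27, 2007 + 21 days = Aug 17, 2007.
The claim is approved: Aug 17, 2007 + 19 days = Sep 5, 2007.
Payment is issued: Sep 5, 2007 + 8 days = Sep 13, 2007.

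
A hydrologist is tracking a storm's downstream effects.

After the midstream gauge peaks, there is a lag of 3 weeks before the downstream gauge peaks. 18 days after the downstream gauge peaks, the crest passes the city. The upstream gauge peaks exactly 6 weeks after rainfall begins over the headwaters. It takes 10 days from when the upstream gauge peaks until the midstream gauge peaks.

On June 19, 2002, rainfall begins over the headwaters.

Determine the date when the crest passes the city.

September 18, 2002

Rainfall begins over the headwaters: Jun 19, 2002.
The upstream gauge peaks: Jun 19, 2002 + 6 weeks = Jul 31, 2002.
The midstream gauge peaks: Jul 31, 2002 + 10 days = Aug 10, 2002.
The downstream gauge peaks: Aug 10, 2002 + 3 weeks = Aug 31, 2002.
The crest passes the city: Aug 31, 2002 + 18 days = Sep 18, 2002.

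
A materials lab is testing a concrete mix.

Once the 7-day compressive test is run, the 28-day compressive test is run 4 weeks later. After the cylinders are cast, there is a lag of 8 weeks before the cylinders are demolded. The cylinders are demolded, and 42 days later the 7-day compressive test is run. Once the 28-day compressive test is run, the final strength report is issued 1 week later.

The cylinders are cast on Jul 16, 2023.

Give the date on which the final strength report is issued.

The cylinders are cast: Jul 16, 2023.
The cylinders are demolded: Jul 16, 2023 + 8 weeks = Sep 10, 2023.
The 7-day compressive test is run: Sep 10, 2023 + 42 days = Oct 22, 2023.
The 28-day compressive test is run: Oct 22, 2023 + 4 weeks = Nov 19, 2023.
The final strength report is issued: Nov 19, 2023 + 1 week = Nov 26, 2023.

Nov 26, 2023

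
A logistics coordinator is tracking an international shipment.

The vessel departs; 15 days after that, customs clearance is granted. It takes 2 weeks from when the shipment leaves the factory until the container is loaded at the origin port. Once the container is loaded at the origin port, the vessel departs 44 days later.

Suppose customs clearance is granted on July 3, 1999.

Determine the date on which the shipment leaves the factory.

April 21, 1999

Customs clearance is granted: Jul 3, 1999.
The vessel departs: Jul 3, 1999 − 15 days = Jun 18, 1999.
The container is loaded at the origin port: Jun 18, 1999 − 44 days = May 5, 1999.
The shipment leaves the factory: May 5, 1999 − 2 weeks = Apr 21, 1999.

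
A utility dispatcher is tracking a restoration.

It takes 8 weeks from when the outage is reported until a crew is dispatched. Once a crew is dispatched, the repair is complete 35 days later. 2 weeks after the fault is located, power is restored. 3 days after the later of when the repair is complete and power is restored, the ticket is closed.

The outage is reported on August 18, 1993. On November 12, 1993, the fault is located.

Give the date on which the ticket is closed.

The outage is reported: Aug 18, 1993.
A crew is dispatched: Aug 18, 1993 + 8 weeks = Oct 13, 1993.
The repair is complete: Oct 13, 1993 + 35 days = Nov 17, 1993.
The fault is located: Nov 12, 1993.
Power is restored: Nov 12, 1993 + 2 weeks = Nov 26, 1993.
Both prerequisites met — the repair is complete (Nov 17, 1993), power is restored (Nov 26, 1993); the later is Nov 26, 1993.
The ticket is closed: Nov 26, 1993 + 3 days = Nov 29, 1993.

November 29, 1993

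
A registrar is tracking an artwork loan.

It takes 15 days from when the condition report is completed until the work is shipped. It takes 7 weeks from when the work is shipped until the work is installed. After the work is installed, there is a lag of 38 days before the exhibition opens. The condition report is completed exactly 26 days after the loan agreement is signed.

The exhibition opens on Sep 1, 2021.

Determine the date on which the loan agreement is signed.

Apr 26, 2021

The exhibition opens: Sep 1, 2021.
The work is installed: Sep 1, 2021 − 38 days = Jul 25, 2021.
The work is shipped: Jul 25, 2021 − 7 weeks = Jun 6, 2021.
The condition report is completed: Jun 6, 2021 − 15 days = May 22, 2021.
The loan agreement is signed: May 22, 2021 − 26 days = Apr 26, 2021.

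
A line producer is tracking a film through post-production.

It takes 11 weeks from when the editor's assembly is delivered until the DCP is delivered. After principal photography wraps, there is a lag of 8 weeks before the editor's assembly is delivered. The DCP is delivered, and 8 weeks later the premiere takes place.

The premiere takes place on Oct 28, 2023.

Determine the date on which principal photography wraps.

Apr 22, 2023

The premiere takes place: Oct 28, 2023.
The DCP is delivered: Oct 28, 2023 − 8 weeks = Sep 2, 2023.
The editor's assembly is delivered: Sep 2, 2023 − 11 weeks = Jun 17, 2023.
Principal photography wraps: Jun 17, 2023 − 8 weeks = Apr 22, 2023.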